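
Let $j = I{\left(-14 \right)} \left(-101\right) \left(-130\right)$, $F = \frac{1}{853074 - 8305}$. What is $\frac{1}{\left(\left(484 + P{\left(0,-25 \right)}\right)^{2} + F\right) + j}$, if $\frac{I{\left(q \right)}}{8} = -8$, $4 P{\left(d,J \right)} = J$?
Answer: $- \frac{13516304}{8272990926015} \approx -1.6338 \cdot 10^{-6}$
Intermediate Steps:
$P{\left(d,J \right)} = \frac{J}{4}$
$F = \frac{1}{844769}$ ($F = \frac{1}{853074 - 8305} = \frac{1}{844769} \approx 1.1838 \cdot 10^{-6}$)
$I{\left(q \right)} = -64$ ($I{\left(q \right)} = 8 \left(-8\right) = -64$)
$j = -840320$ ($j = \left(-64\right) \left(-101\right) \left(-130\right) = 6464 \left(-130\right) = -840320$)
$\frac{1}{\left(\left(484 + P{\left(0,-25 \right)}\right)^{2} + F\right) + j} = \frac{1}{\left(\left(484 + \frac{1}{4} \left(-25\right)\right)^{2} + \frac{1}{844769}\right) - 840320} = \frac{1}{\left(\left(484 - \frac{25}{4}\right)^{2} + \frac{1}{844769}\right) - 840320} = \frac{1}{\left(\left(\frac{1911}{4}\right)^{2} + \frac{1}{844769}\right) - 840320} = \frac{1}{\left(\frac{3651921}{16} + \frac{1}{844769}\right) - 840320} = \frac{1}{\frac{3085029651265}{13516304} - 840320} = \frac{1}{- \frac{8272990926015}{13516304}} = - \frac{13516304}{8272990926015}$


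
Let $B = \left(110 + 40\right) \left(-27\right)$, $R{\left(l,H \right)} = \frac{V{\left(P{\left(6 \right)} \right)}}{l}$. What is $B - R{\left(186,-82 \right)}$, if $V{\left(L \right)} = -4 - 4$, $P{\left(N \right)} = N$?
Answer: $- \frac{376646}{93} \approx -4050.0$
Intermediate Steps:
$V{\left(L \right)} = -8$
$R{\left(l,H \right)} = - \frac{8}{l}$
$B = -4050$ ($B = 150 \left(-27\right) = -4050$)
$B - R{\left(186,-82 \right)} = -4050 - - \frac{8}{186} = -4050 - \left(-8\right) \frac{1}{186} = -4050 - - \frac{4}{93} = -4050 + \frac{4}{93} = - \frac{376646}{93}$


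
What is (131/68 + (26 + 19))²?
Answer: 10182481/4624 ≈ 2202.1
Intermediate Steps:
(131/68 + (26 + 19))² = (131*(1/68) + 45)² = (131/68 + 45)² = (3191/68)² = 10182481/4624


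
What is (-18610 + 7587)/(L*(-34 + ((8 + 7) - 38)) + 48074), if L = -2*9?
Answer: -11023/49100 ≈ -0.22450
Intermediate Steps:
L = -18
(-18610 + 7587)/(L*(-34 + ((8 + 7) - 38)) + 48074) = (-18610 + 7587)/(-18*(-34 + ((8 + 7) - 38)) + 48074) = -11023/(-18*(-34 + (15 - 38)) + 48074) = -11023/(-18*(-34 - 23) + 48074) = -11023/(-18*(-57) + 48074) = -11023/(1026 + 48074) = -11023/49100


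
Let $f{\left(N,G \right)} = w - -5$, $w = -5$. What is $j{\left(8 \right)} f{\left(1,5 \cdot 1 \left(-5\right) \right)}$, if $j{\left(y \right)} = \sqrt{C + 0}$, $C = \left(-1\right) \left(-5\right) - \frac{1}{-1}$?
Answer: $0$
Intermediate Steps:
$f{\left(N,G \right)} = 0$ ($f{\left(N,G \right)} = -5 - -5 = -5 + 5 = 0$)
$C = 6$ ($C = 5 - -1 = 5 + 1 = 6$)
$j{\left(y \right)} = \sqrt{6}$ ($j{\left(y \right)} = \sqrt{6 + 0} = \sqrt{6}$)
$j{\left(8 \right)} f{\left(1,5 \cdot 1 \left(-5\right) \right)} = \sqrt{6} \cdot 0 = 0$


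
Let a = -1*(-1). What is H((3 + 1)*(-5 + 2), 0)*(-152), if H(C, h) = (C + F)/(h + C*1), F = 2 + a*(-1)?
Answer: -418/3 ≈ -139.33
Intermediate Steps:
a = 1
F = 1 (F = 2 + 1*(-1) = 2 - 1 = 1)
H(C, h) = (1 + C)/(C + h) (H(C, h) = (C + 1)/(h + C*1) = (1 + C)/(h + C) = (1 + C)/(C + h))
H((3 + 1)*(-5 + 2), 0)*(-152) = ((1 + (3 + 1)*(-5 + 2))/((3 + 1)*(-5 + 2) + 0))*(-152) = ((1 + 4*(-3))/(4*(-3) + 0))*(-152) = ((1 - 12)/(-12 + 0))*(-152) = (-11/(-12))*(-152) = -1/12*(-11)*(-152) = (11/12)*(-152) = -418/3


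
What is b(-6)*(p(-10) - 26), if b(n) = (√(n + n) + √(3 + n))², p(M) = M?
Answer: 972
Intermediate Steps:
b(n) = (√(3 + n) + √2*√n)² (b(n) = (√(2*n) + √(3 + n))² = (√2*√n + √(3 + n))² = (√(3 + n) + √2*√n)²)
b(-6)*(p(-10) - 26) = (√(3 - 6) + √2*√(-6))²*(-10 - 26) = (√(-3) + √2*(I*√6))²*(-36) = (I*√3 + 2*I*√3)²*(-36) = (3*I*√3)²*(-36) = -27*(-36) = 972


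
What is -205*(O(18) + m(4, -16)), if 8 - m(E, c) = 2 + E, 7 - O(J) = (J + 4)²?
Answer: 97375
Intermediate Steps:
O(J) = 7 - (4 + J)² (O(J) = 7 - (J + 4)² = 7 - (4 + J)²)
m(E, c) = 6 - E (m(E, c) = 8 - (2 + E) = 8 + (-2 - E) = 6 - E)
-205*(O(18) + m(4, -16)) = -205*((7 - (4 + 18)²) + (6 - 1*4)) = -205*((7 - 1*22²) + (6 - 4)) = -205*((7 - 1*484) + 2) = -205*((7 - 484) + 2) = -205*(-477 + 2) = -205*(-475) = 97375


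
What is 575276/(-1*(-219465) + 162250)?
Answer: 575276/381715 ≈ 1.5071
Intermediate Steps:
575276/(-1*(-219465) + 162250) = 575276/(219465 + 162250) = 575276/381715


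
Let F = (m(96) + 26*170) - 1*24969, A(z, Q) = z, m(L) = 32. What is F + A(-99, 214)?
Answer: -20616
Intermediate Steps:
F = -20517 (F = (32 + 26*170) - 1*24969 = (32 + 4420) - 24969 = 4452 - 24969 = -20517)
F + A(-99, 214) = -20517 - 99 = -20616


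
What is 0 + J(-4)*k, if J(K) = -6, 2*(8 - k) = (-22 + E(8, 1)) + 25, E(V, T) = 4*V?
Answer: 57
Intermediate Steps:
k = -19/2 (k = 8 - ((-22 + 4*8) + 25)/2 = 8 - ((-22 + 32) + 25)/2 = 8 - (10 + 25)/2 = 8 - ½*35 = 8 - 35/2 = -19/2 ≈ -9.5000)
0 + J(-4)*k = 0 - 6*(-19/2) = 0 + 57 = 57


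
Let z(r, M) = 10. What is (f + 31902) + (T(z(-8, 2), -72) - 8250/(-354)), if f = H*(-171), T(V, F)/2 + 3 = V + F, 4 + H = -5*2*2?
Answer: 2118059/59 ≈ 35899.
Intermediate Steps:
H = -24 (H = -4 - 5*2*2 = -4 - 10*2 = -4 - 20 = -24)
T(V, F) = -6 + 2*F + 2*V (T(V, F) = -6 + 2*(V + F) = -6 + 2*(F + V) = -6 + (2*F + 2*V) = -6 + 2*F + 2*V)
f = 4104 (f = -24*(-171) = 4104)
(f + 31902) + (T(z(-8, 2), -72) - 8250/(-354)) = (4104 + 31902) + ((-6 + 2*(-72) + 2*10) - 8250/(-354)) = 36006 + ((-6 - 144 + 20) - 8250*(-1/354)) = 36006 + (-130 + 1375/59) = 36006 - 6295/59 = 2118059/59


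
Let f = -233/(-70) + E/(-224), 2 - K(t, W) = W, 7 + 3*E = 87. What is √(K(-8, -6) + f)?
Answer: √123585/105 ≈ 3.3481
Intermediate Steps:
E = 80/3 (E = -7/3 + (⅓)*87 = -7/3 + 29 = 80/3 ≈ 26.667)
K(t, W) = 2 - W
f = 337/105 (f = -233/(-70) + (80/3)/(-224) = -233*(-1/70) + (80/3)*(-1/224) = 233/70 - 5/42 = 337/105 ≈ 3.2095)
√(K(-8, -6) + f) = √((2 - 1*(-6)) + 337/105) = √((2 + 6) + 337/105) = √(8 + 337/105) = √(1177/105) = √123585/105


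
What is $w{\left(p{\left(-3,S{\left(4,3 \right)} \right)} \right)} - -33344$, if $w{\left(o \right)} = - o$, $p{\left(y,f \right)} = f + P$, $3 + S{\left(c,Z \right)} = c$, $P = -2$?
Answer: $33345$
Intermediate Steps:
$S{\left(c,Z \right)} = -3 + c$
$p{\left(y,f \right)} = -2 + f$ ($p{\left(y,f \right)} = f - 2 = -2 + f$)
$w{\left(p{\left(-3,S{\left(4,3 \right)} \right)} \right)} - -33344 = - (-2 + \left(-3 + 4\right)) - -33344 = - (-2 + 1) + 33344 = \left(-1\right) \left(-1\right) + 33344 = 1 + 33344 = 33345$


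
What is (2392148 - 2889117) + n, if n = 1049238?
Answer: 552269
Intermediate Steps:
(2392148 - 2889117) + n = (2392148 - 2889117) + 1049238 = -496969 + 1049238 = 552269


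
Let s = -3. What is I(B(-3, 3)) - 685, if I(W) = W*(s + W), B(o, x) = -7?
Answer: -615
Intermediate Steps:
I(W) = W*(-3 + W)
I(B(-3, 3)) - 685 = -7*(-3 - 7) - 685 = -7*(-10) - 685 = 70 - 685 = -615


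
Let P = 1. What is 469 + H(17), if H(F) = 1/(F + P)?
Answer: 8443/18 ≈ 469.06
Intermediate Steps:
H(F) = 1/(1 + F) (H(F) = 1/(F + 1) = 1/(1 + F))
469 + H(17) = 469 + 1/(1 + 17) = 469 + 1/18 = 8443/18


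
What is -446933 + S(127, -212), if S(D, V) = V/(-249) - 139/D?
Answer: -14133369946/31623 ≈ -4.4693e+5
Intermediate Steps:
S(D, V) = -139/D - V/249 (S(D, V) = V*(-1/249) - 139/D = -V/249 - 139/D = -139/D - V/249)
-446933 + S(127, -212) = -446933 + (-139/127 - 1/249*(-212)) = -446933 + (-139*1/127 + 212/249) = -446933 + (-139/127 + 212/249) = -446933 - 7687/31623 = -14133369946/31623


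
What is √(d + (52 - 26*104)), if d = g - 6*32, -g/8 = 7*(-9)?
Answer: 6*I*√65 ≈ 48.374*I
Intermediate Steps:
g = 504 (g = -56*(-9) = -8*(-63) = 504)
d = 312 (d = 504 - 6*32 = 504 - 192 = 312)
√(d + (52 - 26*104)) = √(312 + (52 - 26*104)) = √(312 + (52 - 2704)) = √(312 - 2652) = √(-2340) = 6*I*√65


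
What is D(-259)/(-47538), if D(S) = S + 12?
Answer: 13/2502 ≈ 0.0051958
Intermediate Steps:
D(S) = 12 + S
D(-259)/(-47538) = (12 - 259)/(-47538) = -247*(-1/47538) = 13/2502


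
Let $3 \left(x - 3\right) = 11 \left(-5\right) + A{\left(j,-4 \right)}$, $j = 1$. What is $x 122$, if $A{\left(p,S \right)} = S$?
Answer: $- \frac{6100}{3} \approx -2033.3$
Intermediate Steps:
$x = - \frac{50}{3}$ ($x = 3 + \frac{11 \left(-5\right) - 4}{3} = 3 + \frac{-55 - 4}{3} = 3 + \frac{1}{3} \left(-59\right) = 3 - \frac{59}{3} = - \frac{50}{3} \approx -16.667$)
$x 122 = \left(- \frac{50}{3}\right) 122 = - \frac{6100}{3}$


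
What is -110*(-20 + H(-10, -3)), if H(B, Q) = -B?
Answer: 1100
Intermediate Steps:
-110*(-20 + H(-10, -3)) = -110*(-20 - 1*(-10)) = -110*(-20 + 10) = -110*(-10) = -1*(-1100) = 1100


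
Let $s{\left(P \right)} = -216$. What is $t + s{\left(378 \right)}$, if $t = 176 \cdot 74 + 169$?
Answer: $12977$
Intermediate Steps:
$t = 13193$ ($t = 13024 + 169 = 13193$)
$t + s{\left(378 \right)} = 13193 - 216 = 12977$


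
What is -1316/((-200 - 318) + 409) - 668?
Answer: -71496/109 ≈ -655.93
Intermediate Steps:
-1316/((-200 - 318) + 409) - 668 = -1316/(-518 + 409) - 668 = -1316/(-109) - 668 = -1/109*(-1316) - 668 = 1316/109 - 668 = -71496/109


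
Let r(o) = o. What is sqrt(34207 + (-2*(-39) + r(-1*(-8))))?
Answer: sqrt(34293) ≈ 185.18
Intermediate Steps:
sqrt(34207 + (-2*(-39) + r(-1*(-8)))) = sqrt(34207 + (-2*(-39) - 1*(-8))) = sqrt(34207 + (78 + 8)) = sqrt(34207 + 86) = sqrt(34293)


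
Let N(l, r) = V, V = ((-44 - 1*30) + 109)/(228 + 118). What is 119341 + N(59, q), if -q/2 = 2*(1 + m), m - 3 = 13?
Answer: 41292021/346 ≈ 1.1934e+5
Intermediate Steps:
m = 16 (m = 3 + 13 = 16)
V = 35/346 (V = ((-44 - 30) + 109)/346 = (-74 + 109)*(1/346) = 35*(1/346) = 35/346 ≈ 0.10116)
q = -68 (q = -4*(1 + 16) = -4*17 = -2*34 = -68)
N(l, r) = 35/346
119341 + N(59, q) = 119341 + 35/346 = 41292021/346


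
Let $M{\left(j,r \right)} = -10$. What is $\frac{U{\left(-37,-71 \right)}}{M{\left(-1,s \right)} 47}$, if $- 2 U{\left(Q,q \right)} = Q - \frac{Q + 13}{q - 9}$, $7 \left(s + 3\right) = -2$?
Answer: $- \frac{373}{9400} \approx -0.039681$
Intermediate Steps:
$s = - \frac{23}{7}$ ($s = -3 + \frac{1}{7} \left(-2\right) = -3 - \frac{2}{7} = - \frac{23}{7} \approx -3.2857$)
$U{\left(Q,q \right)} = - \frac{Q}{2} + \frac{13 + Q}{2 \left(-9 + q\right)}$ ($U{\left(Q,q \right)} = - \frac{Q - \frac{Q + 13}{q - 9}}{2} = - \frac{Q - \frac{13 + Q}{-9 + q}}{2} = - \frac{Q}{2} + \frac{13 + Q}{2 \left(-9 + q\right)}$)
$\frac{U{\left(-37,-71 \right)}}{M{\left(-1,s \right)} 47} = \frac{\frac{1}{2} \frac{1}{-9 - 71} \left(13 + 10 \left(-37\right) - \left(-37\right) \left(-71\right)\right)}{\left(-10\right) 47} = \frac{\frac{1}{2} \frac{1}{-80} \left(13 - 370 - 2627\right)}{-470} = \frac{1}{2} \left(- \frac{1}{80}\right) \left(-2984\right) \left(- \frac{1}{470}\right) = \frac{373}{20} \left(- \frac{1}{470}\right) = - \frac{373}{9400}$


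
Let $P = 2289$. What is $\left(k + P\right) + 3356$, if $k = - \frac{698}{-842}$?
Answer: $\frac{2376894}{421} \approx 5645.8$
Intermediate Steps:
$k = \frac{349}{421}$ ($k = \left(-698\right) \left(- \frac{1}{842}\right) = \frac{349}{421} \approx 0.82898$)
$\left(k + P\right) + 3356 = \left(\frac{349}{421} + 2289\right) + 3356 = \frac{964018}{421} + 3356 = \frac{2376894}{421}$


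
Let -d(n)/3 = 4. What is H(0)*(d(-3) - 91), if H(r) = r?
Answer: 0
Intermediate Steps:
d(n) = -12 (d(n) = -3*4 = -12)
H(0)*(d(-3) - 91) = 0*(-12 - 91) = 0*(-103) = 0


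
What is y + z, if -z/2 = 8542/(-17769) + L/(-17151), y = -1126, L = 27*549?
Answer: -114111867512/101585373 ≈ -1123.3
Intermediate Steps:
L = 14823
z = 273262486/101585373 (z = -2*(8542/(-17769) + 14823/(-17151)) = -2*(8542*(-1/17769) + 14823*(-1/17151)) = -2*(-8542/17769 - 4941/5717) = -2*(-136631243/101585373) = 273262486/101585373 ≈ 2.6900)
y + z = -1126 + 273262486/101585373 = -114111867512/101585373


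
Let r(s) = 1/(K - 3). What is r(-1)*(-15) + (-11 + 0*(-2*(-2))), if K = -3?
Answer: -17/2 ≈ -8.5000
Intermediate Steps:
r(s) = -⅙ (r(s) = 1/(-3 - 3) = 1/(-6) = -⅙)
r(-1)*(-15) + (-11 + 0*(-2*(-2))) = -⅙*(-15) + (-11 + 0*(-2*(-2))) = 5/2 + (-11 + 0*4) = 5/2 + (-11 + 0) = 5/2 - 11 = -17/2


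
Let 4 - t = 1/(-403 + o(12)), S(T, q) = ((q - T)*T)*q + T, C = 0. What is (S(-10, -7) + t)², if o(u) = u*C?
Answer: 6758977369/162409 ≈ 41617.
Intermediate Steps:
o(u) = 0 (o(u) = u*0 = 0)
S(T, q) = T + T*q*(q - T) (S(T, q) = (T*(q - T))*q + T = T*q*(q - T) + T = T + T*q*(q - T))
t = 1613/403 (t = 4 - 1/(-403 + 0) = 4 - 1/(-403) = 4 - 1*(-1/403) = 4 + 1/403 = 1613/403 ≈ 4.0025)
(S(-10, -7) + t)² = (-10*(1 + (-7)² - 1*(-10)*(-7)) + 1613/403)² = (-10*(1 + 49 - 70) + 1613/403)² = (-10*(-20) + 1613/403)² = (200 + 1613/403)² = (82213/403)² = 6758977369/162409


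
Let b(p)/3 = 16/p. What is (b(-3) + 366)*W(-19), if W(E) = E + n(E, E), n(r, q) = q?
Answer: -13300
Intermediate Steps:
b(p) = 48/p (b(p) = 3*(16/p) = 48/p)
W(E) = 2*E (W(E) = E + E = 2*E)
(b(-3) + 366)*W(-19) = (48/(-3) + 366)*(2*(-19)) = (48*(-⅓) + 366)*(-38) = (-16 + 366)*(-38) = 350*(-38) = -13300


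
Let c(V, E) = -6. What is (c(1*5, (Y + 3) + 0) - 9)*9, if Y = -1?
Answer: -135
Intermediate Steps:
(c(1*5, (Y + 3) + 0) - 9)*9 = (-6 - 9)*9 = -15*9 = -135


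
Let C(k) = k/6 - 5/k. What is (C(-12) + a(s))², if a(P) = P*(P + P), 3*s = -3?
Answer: 25/144 ≈ 0.17361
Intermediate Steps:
s = -1 (s = (⅓)*(-3) = -1)
a(P) = 2*P² (a(P) = P*(2*P) = 2*P²)
C(k) = -5/k + k/6 (C(k) = k*(⅙) - 5/k = k/6 - 5/k = -5/k + k/6)
(C(-12) + a(s))² = ((-5/(-12) + (⅙)*(-12)) + 2*(-1)²)² = ((-5*(-1/12) - 2) + 2*1)² = ((5/12 - 2) + 2)² = (-19/12 + 2)² = (5/12)² = 25/144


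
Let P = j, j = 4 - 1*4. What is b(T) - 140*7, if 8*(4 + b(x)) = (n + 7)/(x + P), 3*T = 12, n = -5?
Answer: -15743/16 ≈ -983.94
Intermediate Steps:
j = 0 (j = 4 - 4 = 0)
T = 4 (T = (1/3)*12 = 4)
P = 0
b(x) = -4 + 1/(4*x) (b(x) = -4 + ((-5 + 7)/(x + 0))/8 = -4 + (2/x)/8 = -4 + 1/(4*x))
b(T) - 140*7 = (-4 + (1/4)/4) - 140*7 = (-4 + (1/4)*(1/4)) - 980 = (-4 + 1/16) - 980 = -63/16 - 980 = -15743/16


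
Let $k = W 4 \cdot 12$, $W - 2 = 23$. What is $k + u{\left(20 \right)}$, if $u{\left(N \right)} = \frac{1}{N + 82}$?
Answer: $\frac{122401}{102} \approx 1200.0$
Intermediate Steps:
$W = 25$ ($W = 2 + 23 = 25$)
$u{\left(N \right)} = \frac{1}{82 + N}$
$k = 1200$ ($k = 25 \cdot 4 \cdot 12 = 100 \cdot 12 = 1200$)
$k + u{\left(20 \right)} = 1200 + \frac{1}{82 + 20} = 1200 + \frac{1}{102} = \frac{122401}{102}$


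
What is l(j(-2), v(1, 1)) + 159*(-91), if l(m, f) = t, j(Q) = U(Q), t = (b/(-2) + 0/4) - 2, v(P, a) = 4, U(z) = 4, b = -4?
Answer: -14469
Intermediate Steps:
t = 0 (t = (-4/(-2) + 0/4) - 2 = (-4*(-1/2) + 0*(1/4)) - 2 = (2 + 0) - 2 = 2 - 2 = 0)
j(Q) = 4
l(m, f) = 0
l(j(-2), v(1, 1)) + 159*(-91) = 0 + 159*(-91) = 0 - 14469 = -14469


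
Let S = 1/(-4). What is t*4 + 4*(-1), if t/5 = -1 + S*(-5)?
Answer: 1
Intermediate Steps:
S = -¼ (S = 1*(-¼) = -¼ ≈ -0.25000)
t = 5/4 (t = 5*(-1 - ¼*(-5)) = 5*(-1 + 5/4) = 5*(¼) = 5/4 ≈ 1.2500)
t*4 + 4*(-1) = (5/4)*4 + 4*(-1) = 5 - 4 = 1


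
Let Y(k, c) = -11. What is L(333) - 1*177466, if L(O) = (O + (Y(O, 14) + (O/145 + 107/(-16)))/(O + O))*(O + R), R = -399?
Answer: -51360426103/257520 ≈ -1.9944e+5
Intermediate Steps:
L(O) = (-399 + O)*(O + (-283/16 + O/145)/(2*O)) (L(O) = (O + (-11 + (O/145 + 107/(-16)))/(O + O))*(O - 399) = (O + (-11 + (O*(1/145) + 107*(-1/16)))/((2*O)))*(-399 + O) = (O + (-11 + (O/145 - 107/16))*(1/(2*O)))*(-399 + O) = (O + (-11 + (-107/16 + O/145))*(1/(2*O)))*(-399 + O) = (O + (-283/16 + O/145)*(1/(2*O)))*(-399 + O) = (O + (-283/16 + O/145)/(2*O))*(-399 + O) = (-399 + O)*(O + (-283/16 + O/145)/(2*O)))
L(333) - 1*177466 = (1/4640)*(16372965 + 333*(-47419 - 1851344*333 + 4640*333²))/333 - 1*177466 = (1/4640)*(1/333)*(16372965 + 333*(-47419 - 616497552 + 4640*110889)) - 177466 = (1/4640)*(1/333)*(16372965 + 333*(-47419 - 616497552 + 514524960)) - 177466 = (1/4640)*(1/333)*(16372965 + 333*(-102020011)) - 177466 = (1/4640)*(1/333)*(16372965 - 33972663663) - 177466 = (1/4640)*(1/333)*(-33956290698) - 177466 = -5659381783/257520 - 177466 = -51360426103/257520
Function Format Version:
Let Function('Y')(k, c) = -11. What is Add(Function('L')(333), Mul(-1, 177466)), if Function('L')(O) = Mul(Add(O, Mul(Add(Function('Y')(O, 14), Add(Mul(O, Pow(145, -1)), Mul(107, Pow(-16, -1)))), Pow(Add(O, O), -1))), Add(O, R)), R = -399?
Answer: Rational(-51360426103, 257520) ≈ -1.9944e+5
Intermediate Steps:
Function('L')(O) = Mul(Add(-399, O), Add(O, Mul(Rational(1, 2), Pow(O, -1), Add(Rational(-283, 16), Mul(Rational(1, 145), O))))) (Function('L')(O) = Mul(Add(O, Mul(Add(-11, Add(Mul(O, Pow(145, -1)), Mul(107, Pow(-16, -1)))), Pow(Add(O, O), -1))), Add(O, -399)) = Mul(Add(O, Mul(Add(-11, Add(Mul(O, Rational(1, 145)), Mul(107, Rational(-1, 16)))), Pow(Mul(2, O), -1))), Add(-399, O)) = Mul(Add(O, Mul(Add(-11, Add(Mul(Rational(1, 145), O), Rational(-107, 16))), Mul(Rational(1, 2), Pow(O, -1)))), Add(-399, O)) = Mul(Add(O, Mul(Add(-11, Add(Rational(-107, 16), Mul(Rational(1, 145), O))), Mul(Rational(1, 2), Pow(O, -1)))), Add(-399, O)) = Mul(Add(O, Mul(Add(Rational(-283, 16), Mul(Rational(1, 145), O)), Mul(Rational(1, 2), Pow(O, -1)))), Add(-399, O)) = Mul(Add(O, Mul(Rational(1, 2), Pow(O, -1), Add(Rational(-283, 16), Mul(Rational(1, 145), O)))), Add(-399, O)) = Mul(Add(-399, O), Add(O, Mul(Rational(1, 2), Pow(O, -1), Add(Rational(-283, 16), Mul(Rational(1, 145), O))))))
Add(Function('L')(333), Mul(-1, 177466)) = Add(Mul(Rational(1, 4640), Pow(333, -1), Add(16372965, Mul(333, Add(-47419, Mul(-1851344, 333), Mul(4640, Pow(333, 2)))))), Mul(-1, 177466)) = Add(Mul(Rational(1, 4640), Rational(1, 333), Add(16372965, Mul(333, Add(-47419, -616497552, Mul(4640, 110889))))), -177466) = Add(Mul(Rational(1, 4640), Rational(1, 333), Add(16372965, Mul(333, Add(-47419, -616497552, 514524960)))), -177466) = Add(Mul(Rational(1, 4640), Rational(1, 333), Add(16372965, Mul(333, -102020011))), -177466) = Add(Mul(Rational(1, 4640), Rational(1, 333), Add(16372965, -33972663663)), -177466) = Add(Mul(Rational(1, 4640), Rational(1, 333), -33956290698), -177466) = Add(Rational(-5659381783, 257520), -177466) = Rational(-51360426103, 257520)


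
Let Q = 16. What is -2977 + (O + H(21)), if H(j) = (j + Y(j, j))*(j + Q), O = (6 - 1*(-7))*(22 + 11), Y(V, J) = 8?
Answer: -1475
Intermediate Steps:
O = 429 (O = (6 + 7)*33 = 13*33 = 429)
H(j) = (8 + j)*(16 + j) (H(j) = (j + 8)*(j + 16) = (8 + j)*(16 + j))
-2977 + (O + H(21)) = -2977 + (429 + (128 + 21² + 24*21)) = -2977 + (429 + (128 + 441 + 504)) = -2977 + (429 + 1073) = -2977 + 1502 = -1475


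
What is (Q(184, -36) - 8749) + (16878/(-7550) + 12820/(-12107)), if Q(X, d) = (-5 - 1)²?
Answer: -398368864998/45703925 ≈ -8716.3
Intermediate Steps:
Q(X, d) = 36 (Q(X, d) = (-6)² = 36)
(Q(184, -36) - 8749) + (16878/(-7550) + 12820/(-12107)) = (36 - 8749) + (16878/(-7550) + 12820/(-12107)) = -8713 + (16878*(-1/7550) + 12820*(-1/12107)) = -8713 + (-8439/3775 - 12820/12107) = -8713 - 150566473/45703925 = -398368864998/45703925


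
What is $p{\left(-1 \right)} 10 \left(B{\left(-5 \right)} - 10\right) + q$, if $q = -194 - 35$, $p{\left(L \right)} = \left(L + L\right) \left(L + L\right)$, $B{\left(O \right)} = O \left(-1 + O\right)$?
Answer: $571$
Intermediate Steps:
$p{\left(L \right)} = 4 L^{2}$ ($p{\left(L \right)} = 2 L 2 L = 4 L^{2}$)
$q = -229$
$p{\left(-1 \right)} 10 \left(B{\left(-5 \right)} - 10\right) + q = 4 \left(-1\right)^{2} \cdot 10 \left(- 5 \left(-1 - 5\right) - 10\right) - 229 = 4 \cdot 1 \cdot 10 \left(\left(-5\right) \left(-6\right) - 10\right) - 229 = 4 \cdot 10 \left(30 - 10\right) - 229 = 4 \cdot 10 \cdot 20 - 229 = 4 \cdot 200 - 229 = 800 - 229 = 571$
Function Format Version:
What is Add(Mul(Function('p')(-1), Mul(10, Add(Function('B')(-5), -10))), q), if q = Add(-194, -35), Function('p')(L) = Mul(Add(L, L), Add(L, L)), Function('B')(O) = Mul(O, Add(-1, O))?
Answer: 571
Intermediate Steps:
Function('p')(L) = Mul(4, Pow(L, 2)) (Function('p')(L) = Mul(Mul(2, L), Mul(2, L)) = Mul(4, Pow(L, 2)))
q = -229
Add(Mul(Function('p')(-1), Mul(10, Add(Function('B')(-5), -10))), q) = Add(Mul(Mul(4, Pow(-1, 2)), Mul(10, Add(Mul(-5, Add(-1, -5)), -10))), -229) = Add(Mul(Mul(4, 1), Mul(10, Add(Mul(-5, -6), -10))), -229) = Add(Mul(4, Mul(10, Add(30, -10))), -229) = Add(Mul(4, Mul(10, 20)), -229) = Add(Mul(4, 200), -229) = Add(800, -229) = 571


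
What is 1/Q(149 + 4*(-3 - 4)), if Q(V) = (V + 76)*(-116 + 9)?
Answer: -1/21079 ≈ -4.7441e-5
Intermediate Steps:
Q(V) = -8132 - 107*V (Q(V) = (76 + V)*(-107) = -8132 - 107*V)
1/Q(149 + 4*(-3 - 4)) = 1/(-8132 - 107*(149 + 4*(-3 - 4))) = 1/(-8132 - 107*(149 + 4*(-7))) = 1/(-8132 - 107*(149 - 28)) = 1/(-8132 - 107*121) = 1/(-8132 - 12947) = 1/(-21079) = -1/21079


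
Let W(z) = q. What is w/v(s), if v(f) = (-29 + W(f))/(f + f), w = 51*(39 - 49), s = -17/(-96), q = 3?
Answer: 1445/208 ≈ 6.9471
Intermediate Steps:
s = 17/96 (s = -17*(-1/96) = 17/96 ≈ 0.17708)
W(z) = 3
w = -510 (w = 51*(-10) = -510)
v(f) = -13/f (v(f) = (-29 + 3)/(f + f) = -26*1/(2*f) = -13/f)
w/v(s) = -510/((-13/17/96)) = -510/((-13*96/17)) = -510/(-1248/17) = -510*(-17/1248) = 1445/208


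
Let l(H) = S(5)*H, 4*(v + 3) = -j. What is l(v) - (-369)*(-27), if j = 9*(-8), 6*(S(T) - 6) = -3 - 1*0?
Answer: -19761/2 ≈ -9880.5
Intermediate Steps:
S(T) = 11/2 (S(T) = 6 + (-3 - 1*0)/6 = 6 + (-3 + 0)/6 = 6 + (⅙)*(-3) = 6 - ½ = 11/2)
j = -72
v = 15 (v = -3 + (-1*(-72))/4 = -3 + (¼)*72 = -3 + 18 = 15)
l(H) = 11*H/2
l(v) - (-369)*(-27) = (11/2)*15 - (-369)*(-27) = 165/2 - 1*9963 = 165/2 - 9963 = -19761/2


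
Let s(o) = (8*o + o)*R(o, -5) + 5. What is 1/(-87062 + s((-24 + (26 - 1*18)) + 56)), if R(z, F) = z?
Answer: -1/72657 ≈ -1.3763e-5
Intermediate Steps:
s(o) = 5 + 9*o² (s(o) = (8*o + o)*o + 5 = (9*o)*o + 5 = 9*o² + 5 = 5 + 9*o²)
1/(-87062 + s((-24 + (26 - 1*18)) + 56)) = 1/(-87062 + (5 + 9*((-24 + (26 - 1*18)) + 56)²)) = 1/(-87062 + (5 + 9*((-24 + (26 - 18)) + 56)²)) = 1/(-87062 + (5 + 9*((-24 + 8) + 56)²)) = 1/(-87062 + (5 + 9*(-16 + 56)²)) = 1/(-87062 + (5 + 9*40²)) = 1/(-87062 + (5 + 9*1600)) = 1/(-87062 + (5 + 14400)) = 1/(-87062 + 14405) = 1/(-72657) = -1/72657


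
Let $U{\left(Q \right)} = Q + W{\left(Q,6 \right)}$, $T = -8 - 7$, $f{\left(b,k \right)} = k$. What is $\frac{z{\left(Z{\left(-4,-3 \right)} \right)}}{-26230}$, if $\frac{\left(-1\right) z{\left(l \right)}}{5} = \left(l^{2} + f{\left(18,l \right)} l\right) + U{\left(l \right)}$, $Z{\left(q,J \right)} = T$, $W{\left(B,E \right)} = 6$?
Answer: $\frac{441}{5246} \approx 0.084064$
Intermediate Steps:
$T = -15$
$Z{\left(q,J \right)} = -15$
$U{\left(Q \right)} = 6 + Q$ ($U{\left(Q \right)} = Q + 6 = 6 + Q$)
$z{\left(l \right)} = -30 - 10 l^{2} - 5 l$ ($z{\left(l \right)} = - 5 \left(\left(l^{2} + l l\right) + \left(6 + l\right)\right) = - 5 \left(\left(l^{2} + l^{2}\right) + \left(6 + l\right)\right) = - 5 \left(2 l^{2} + \left(6 + l\right)\right) = - 5 \left(6 + l + 2 l^{2}\right) = -30 - 10 l^{2} - 5 l$)
$\frac{z{\left(Z{\left(-4,-3 \right)} \right)}}{-26230} = \frac{-30 - 10 \left(-15\right)^{2} - -75}{-26230} = \left(-30 - 2250 + 75\right) \left(- \frac{1}{26230}\right) = \left(-2205\right) \left(- \frac{1}{26230}\right) = \frac{441}{5246}$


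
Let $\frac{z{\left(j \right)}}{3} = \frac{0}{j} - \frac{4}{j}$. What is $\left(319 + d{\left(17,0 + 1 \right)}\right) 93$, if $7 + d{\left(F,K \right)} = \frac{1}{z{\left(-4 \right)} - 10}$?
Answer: $\frac{203019}{7} \approx 29003.0$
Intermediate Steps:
$z{\left(j \right)} = - \frac{12}{j}$ ($z{\left(j \right)} = 3 \left(\frac{0}{j} - \frac{4}{j}\right) = 3 \left(0 - \frac{4}{j}\right) = 3 \left(- \frac{4}{j}\right) = - \frac{12}{j}$)
$d{\left(F,K \right)} = - \frac{50}{7}$ ($d{\left(F,K \right)} = -7 + \frac{1}{- \frac{12}{-4} - 10} = -7 + \frac{1}{\left(-12\right) \left(- \frac{1}{4}\right) - 10} = -7 + \frac{1}{3 - 10} = -7 + \frac{1}{-7} = -7 - \frac{1}{7} = - \frac{50}{7}$)
$\left(319 + d{\left(17,0 + 1 \right)}\right) 93 = \left(319 - \frac{50}{7}\right) 93 = \frac{2183}{7} \cdot 93 = \frac{203019}{7}$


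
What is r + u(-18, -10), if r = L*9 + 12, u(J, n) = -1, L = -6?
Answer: -43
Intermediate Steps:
r = -42 (r = -6*9 + 12 = -54 + 12 = -42)
r + u(-18, -10) = -42 - 1 = -43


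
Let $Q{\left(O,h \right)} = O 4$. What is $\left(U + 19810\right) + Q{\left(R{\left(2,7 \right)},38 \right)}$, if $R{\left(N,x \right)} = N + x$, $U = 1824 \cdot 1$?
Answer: $21670$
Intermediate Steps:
$U = 1824$
$Q{\left(O,h \right)} = 4 O$
$\left(U + 19810\right) + Q{\left(R{\left(2,7 \right)},38 \right)} = \left(1824 + 19810\right) + 4 \left(2 + 7\right) = 21634 + 4 \cdot 9 = 21634 + 36 = 21670$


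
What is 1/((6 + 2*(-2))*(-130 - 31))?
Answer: -1/322 ≈ -0.0031056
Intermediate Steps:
1/((6 + 2*(-2))*(-130 - 31)) = 1/((6 - 4)*(-161)) = 1/(2*(-161)) = 1/(-322) = -1/322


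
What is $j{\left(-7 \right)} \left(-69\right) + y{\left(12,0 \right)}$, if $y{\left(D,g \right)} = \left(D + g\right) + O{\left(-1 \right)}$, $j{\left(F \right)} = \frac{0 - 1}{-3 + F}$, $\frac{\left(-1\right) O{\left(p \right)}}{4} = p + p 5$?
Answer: $\frac{291}{10} \approx 29.1$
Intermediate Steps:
$O{\left(p \right)} = - 24 p$ ($O{\left(p \right)} = - 4 \left(p + p 5\right) = - 4 \left(p + 5 p\right) = - 4 \cdot 6 p = - 24 p$)
$j{\left(F \right)} = - \frac{1}{-3 + F}$
$y{\left(D,g \right)} = 24 + D + g$ ($y{\left(D,g \right)} = \left(D + g\right) - -24 = \left(D + g\right) + 24 = 24 + D + g$)
$j{\left(-7 \right)} \left(-69\right) + y{\left(12,0 \right)} = - \frac{1}{-3 - 7} \left(-69\right) + \left(24 + 12 + 0\right) = - \frac{1}{-10} \left(-69\right) + 36 = \left(-1\right) \left(- \frac{1}{10}\right) \left(-69\right) + 36 = \frac{1}{10} \left(-69\right) + 36 = - \frac{69}{10} + 36 = \frac{291}{10}$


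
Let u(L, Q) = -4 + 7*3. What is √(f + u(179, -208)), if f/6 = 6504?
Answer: √39041 ≈ 197.59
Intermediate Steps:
f = 39024 (f = 6*6504 = 39024)
u(L, Q) = 17 (u(L, Q) = -4 + 21 = 17)
√(f + u(179, -208)) = √(39024 + 17) = √39041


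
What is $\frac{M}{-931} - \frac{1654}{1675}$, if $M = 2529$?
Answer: $- \frac{5775949}{1559425} \approx -3.7039$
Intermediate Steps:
$\frac{M}{-931} - \frac{1654}{1675} = \frac{2529}{-931} - \frac{1654}{1675} = 2529 \left(- \frac{1}{931}\right) - \frac{1654}{1675} = - \frac{2529}{931} - \frac{1654}{1675} = - \frac{5775949}{1559425}$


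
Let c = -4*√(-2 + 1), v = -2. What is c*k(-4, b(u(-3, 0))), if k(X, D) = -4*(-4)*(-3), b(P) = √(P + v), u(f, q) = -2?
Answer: 192*I ≈ 192.0*I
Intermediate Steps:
b(P) = √(-2 + P) (b(P) = √(P - 2) = √(-2 + P))
c = -4*I ≈ -4.0*I
k(X, D) = -48 (k(X, D) = 16*(-3) = -48)
c*k(-4, b(u(-3, 0))) = -4*I*(-48) = 192*I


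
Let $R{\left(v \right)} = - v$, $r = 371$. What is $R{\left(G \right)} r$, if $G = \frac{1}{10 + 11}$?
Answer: $- \frac{53}{3} \approx -17.667$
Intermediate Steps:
$G = \frac{1}{21} \approx 0.047619$
$R{\left(G \right)} r = \left(-1\right) \frac{1}{21} \cdot 371 = \left(- \frac{1}{21}\right) 371 = - \frac{53}{3}$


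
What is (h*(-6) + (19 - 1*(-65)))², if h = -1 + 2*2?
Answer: 4356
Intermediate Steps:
h = 3 (h = -1 + 4 = 3)
(h*(-6) + (19 - 1*(-65)))² = (3*(-6) + (19 - 1*(-65)))² = (-18 + (19 + 65))² = (-18 + 84)² = 66² = 4356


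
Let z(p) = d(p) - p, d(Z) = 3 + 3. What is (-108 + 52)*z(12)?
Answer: 336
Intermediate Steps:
d(Z) = 6
z(p) = 6 - p
(-108 + 52)*z(12) = (-108 + 52)*(6 - 1*12) = -56*(6 - 12) = -56*(-6) = 336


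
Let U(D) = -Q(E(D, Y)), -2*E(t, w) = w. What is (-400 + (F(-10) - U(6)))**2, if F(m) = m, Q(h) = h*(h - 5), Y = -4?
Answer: 173056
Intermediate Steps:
E(t, w) = -w/2
Q(h) = h*(-5 + h)
U(D) = 6 (U(D) = -(-1/2*(-4))*(-5 - 1/2*(-4)) = -2*(-5 + 2) = -2*(-3) = -1*(-6) = 6)
(-400 + (F(-10) - U(6)))**2 = (-400 + (-10 - 1*6))**2 = (-400 + (-10 - 6))**2 = (-400 - 16)**2 = (-416)**2 = 173056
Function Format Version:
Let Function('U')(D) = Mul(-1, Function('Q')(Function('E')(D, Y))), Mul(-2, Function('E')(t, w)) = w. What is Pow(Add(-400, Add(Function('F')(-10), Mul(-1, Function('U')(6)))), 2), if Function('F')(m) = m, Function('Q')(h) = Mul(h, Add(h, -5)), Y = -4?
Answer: 173056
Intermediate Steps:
Function('E')(t, w) = Mul(Rational(-1, 2), w)
Function('Q')(h) = Mul(h, Add(-5, h))
Function('U')(D) = 6 (Function('U')(D) = Mul(-1, Mul(Mul(Rational(-1, 2), -4), Add(-5, Mul(Rational(-1, 2), -4)))) = Mul(-1, Mul(2, Add(-5, 2))) = Mul(-1, Mul(2, -3)) = Mul(-1, -6) = 6)
Pow(Add(-400, Add(Function('F')(-10), Mul(-1, Function('U')(6)))), 2) = Pow(Add(-400, Add(-10, Mul(-1, 6))), 2) = Pow(Add(-400, Add(-10, -6)), 2) = Pow(Add(-400, -16), 2) = Pow(-416, 2) = 173056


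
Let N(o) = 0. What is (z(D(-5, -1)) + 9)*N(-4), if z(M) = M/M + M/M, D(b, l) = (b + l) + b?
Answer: 0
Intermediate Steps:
D(b, l) = l + 2*b
z(M) = 2 (z(M) = 1 + 1 = 2)
(z(D(-5, -1)) + 9)*N(-4) = (2 + 9)*0 = 11*0 = 0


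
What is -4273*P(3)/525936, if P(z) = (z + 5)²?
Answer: -17092/32871 ≈ -0.51997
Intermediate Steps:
P(z) = (5 + z)²
-4273*P(3)/525936 = -4273*(5 + 3)²/525936 = -4273*8²*(1/525936) = -4273*64*(1/525936) = -273472*1/525936 = -17092/32871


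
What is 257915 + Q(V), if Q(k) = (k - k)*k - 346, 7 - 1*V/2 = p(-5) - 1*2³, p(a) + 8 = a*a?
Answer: 257569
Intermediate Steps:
p(a) = -8 + a² (p(a) = -8 + a*a = -8 + a²)
V = -4 (V = 14 - 2*((-8 + (-5)²) - 1*2³) = 14 - 2*((-8 + 25) - 1*8) = 14 - 2*(17 - 8) = 14 - 2*9 = 14 - 18 = -4)
Q(k) = -346 (Q(k) = 0*k - 346 = 0 - 346 = -346)
257915 + Q(V) = 257915 - 346 = 257569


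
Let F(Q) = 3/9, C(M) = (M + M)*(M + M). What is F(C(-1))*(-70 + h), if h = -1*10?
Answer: -80/3 ≈ -26.667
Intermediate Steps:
C(M) = 4*M² (C(M) = (2*M)*(2*M) = 4*M²)
F(Q) = ⅓ (F(Q) = 3*(⅑) = ⅓)
h = -10
F(C(-1))*(-70 + h) = (-70 - 10)/3 = (⅓)*(-80) = -80/3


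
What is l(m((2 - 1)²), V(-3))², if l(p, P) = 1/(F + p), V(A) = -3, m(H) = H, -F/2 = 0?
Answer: 1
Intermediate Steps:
F = 0 (F = -2*0 = 0)
l(p, P) = 1/p (l(p, P) = 1/(0 + p) = 1/p)
l(m((2 - 1)²), V(-3))² = (1/((2 - 1)²))² = (1/(1²))² = (1/1)² = 1² = 1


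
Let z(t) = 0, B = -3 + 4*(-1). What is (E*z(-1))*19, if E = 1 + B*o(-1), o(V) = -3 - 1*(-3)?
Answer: 0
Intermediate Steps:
B = -7 (B = -3 - 4 = -7)
o(V) = 0 (o(V) = -3 + 3 = 0)
E = 1 (E = 1 - 7*0 = 1 + 0 = 1)
(E*z(-1))*19 = (1*0)*19 = 0*19 = 0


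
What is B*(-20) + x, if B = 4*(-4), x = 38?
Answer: 358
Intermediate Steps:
B = -16
B*(-20) + x = -16*(-20) + 38 = 320 + 38 = 358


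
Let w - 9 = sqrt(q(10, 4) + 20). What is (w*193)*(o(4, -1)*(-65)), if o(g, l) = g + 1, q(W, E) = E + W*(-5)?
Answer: -564525 - 62725*I*sqrt(26) ≈ -5.6453e+5 - 3.1984e+5*I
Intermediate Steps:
q(W, E) = E - 5*W
o(g, l) = 1 + g
w = 9 + I*sqrt(26) (w = 9 + sqrt((4 - 5*10) + 20) = 9 + sqrt((4 - 50) + 20) = 9 + sqrt(-46 + 20) = 9 + sqrt(-26) = 9 + I*sqrt(26) ≈ 9.0 + 5.099*I)
(w*193)*(o(4, -1)*(-65)) = ((9 + I*sqrt(26))*193)*((1 + 4)*(-65)) = (1737 + 193*I*sqrt(26))*(5*(-65)) = (1737 + 193*I*sqrt(26))*(-325) = -564525 - 62725*I*sqrt(26)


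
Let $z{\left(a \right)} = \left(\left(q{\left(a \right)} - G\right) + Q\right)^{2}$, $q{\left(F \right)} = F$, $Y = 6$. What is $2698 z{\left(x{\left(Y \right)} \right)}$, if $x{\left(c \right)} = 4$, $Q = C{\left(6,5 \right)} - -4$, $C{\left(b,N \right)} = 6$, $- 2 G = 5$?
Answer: $\frac{1469061}{2} \approx 7.3453 \cdot 10^{5}$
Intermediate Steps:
$G = - \frac{5}{2}$ ($G = \left(- \frac{1}{2}\right) 5 = - \frac{5}{2} \approx -2.5$)
$Q = 10$ ($Q = 6 - -4 = 6 + 4 = 10$)
$z{\left(a \right)} = \left(\frac{25}{2} + a\right)^{2}$ ($z{\left(a \right)} = \left(\left(a - - \frac{5}{2}\right) + 10\right)^{2} = \left(\left(a + \frac{5}{2}\right) + 10\right)^{2} = \left(\left(\frac{5}{2} + a\right) + 10\right)^{2} = \left(\frac{25}{2} + a\right)^{2}$)
$2698 z{\left(x{\left(Y \right)} \right)} = 2698 \frac{\left(25 + 2 \cdot 4\right)^{2}}{4} = 2698 \frac{\left(25 + 8\right)^{2}}{4} = 2698 \frac{33^{2}}{4} = 2698 \cdot \frac{1}{4} \cdot 1089 = 2698 \cdot \frac{1089}{4} = \frac{1469061}{2}$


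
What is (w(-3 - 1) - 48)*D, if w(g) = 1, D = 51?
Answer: -2397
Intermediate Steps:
(w(-3 - 1) - 48)*D = (1 - 48)*51 = -47*51 = -2397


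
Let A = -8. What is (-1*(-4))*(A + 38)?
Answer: 120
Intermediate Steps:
(-1*(-4))*(A + 38) = (-1*(-4))*(-8 + 38) = 4*30 = 120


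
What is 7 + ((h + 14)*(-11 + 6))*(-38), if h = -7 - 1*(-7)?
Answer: 2667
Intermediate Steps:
h = 0 (h = -7 + 7 = 0)
7 + ((h + 14)*(-11 + 6))*(-38) = 7 + ((0 + 14)*(-11 + 6))*(-38) = 7 + (14*(-5))*(-38) = 7 - 70*(-38) = 7 + 2660 = 2667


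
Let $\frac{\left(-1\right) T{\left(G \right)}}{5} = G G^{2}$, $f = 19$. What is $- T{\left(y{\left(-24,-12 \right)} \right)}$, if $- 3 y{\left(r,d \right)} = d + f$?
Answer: $- \frac{1715}{27} \approx -63.518$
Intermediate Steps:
$y{\left(r,d \right)} = - \frac{19}{3} - \frac{d}{3}$ ($y{\left(r,d \right)} = - \frac{d + 19}{3} = - \frac{19 + d}{3} = - \frac{19}{3} - \frac{d}{3}$)
$T{\left(G \right)} = - 5 G^{3}$ ($T{\left(G \right)} = - 5 G G^{2} = - 5 G^{3}$)
$- T{\left(y{\left(-24,-12 \right)} \right)} = - \left(-5\right) \left(- \frac{19}{3} - -4\right)^{3} = - \left(-5\right) \left(- \frac{19}{3} + 4\right)^{3} = - \left(-5\right) \left(- \frac{7}{3}\right)^{3} = - \frac{\left(-5\right) \left(-343\right)}{27} = \left(-1\right) \frac{1715}{27} = - \frac{1715}{27}$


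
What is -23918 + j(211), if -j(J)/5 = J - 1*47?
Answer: -24738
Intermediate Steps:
j(J) = 235 - 5*J (j(J) = -5*(J - 1*47) = -5*(J - 47) = -5*(-47 + J) = 235 - 5*J)
-23918 + j(211) = -23918 + (235 - 5*211) = -23918 + (235 - 1055) = -23918 - 820 = -24738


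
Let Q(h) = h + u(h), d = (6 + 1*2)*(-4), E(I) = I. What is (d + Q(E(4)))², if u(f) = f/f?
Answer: 729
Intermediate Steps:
u(f) = 1
d = -32 (d = (6 + 2)*(-4) = 8*(-4) = -32)
Q(h) = 1 + h (Q(h) = h + 1 = 1 + h)
(d + Q(E(4)))² = (-32 + (1 + 4))² = (-32 + 5)² = (-27)² = 729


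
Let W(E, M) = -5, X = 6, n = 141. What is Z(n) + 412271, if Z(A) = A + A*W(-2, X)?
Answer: 411707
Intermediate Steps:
Z(A) = -4*A (Z(A) = A + A*(-5) = A - 5*A = -4*A)
Z(n) + 412271 = -4*141 + 412271 = -564 + 412271 = 411707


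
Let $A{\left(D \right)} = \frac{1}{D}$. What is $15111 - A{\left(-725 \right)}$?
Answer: $\frac{10955476}{725} \approx 15111.0$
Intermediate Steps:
$15111 - A{\left(-725 \right)} = 15111 - \frac{1}{-725} = 15111 - - \frac{1}{725} = 15111 + \frac{1}{725} = \frac{10955476}{725}$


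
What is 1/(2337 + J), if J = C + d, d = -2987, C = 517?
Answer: -1/133 ≈ -0.0075188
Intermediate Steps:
J = -2470 (J = 517 - 2987 = -2470)
1/(2337 + J) = 1/(2337 - 2470) = 1/(-133) = -1/133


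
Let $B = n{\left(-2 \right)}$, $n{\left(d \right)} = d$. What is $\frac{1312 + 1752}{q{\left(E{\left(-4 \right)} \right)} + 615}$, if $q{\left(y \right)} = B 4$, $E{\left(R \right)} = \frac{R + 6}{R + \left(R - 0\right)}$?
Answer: $\frac{3064}{607} \approx 5.0478$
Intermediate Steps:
$B = -2$
$E{\left(R \right)} = \frac{6 + R}{2 R}$ ($E{\left(R \right)} = \frac{6 + R}{R + \left(R + 0\right)} = \frac{6 + R}{R + R} = \frac{6 + R}{2 R}$)
$q{\left(y \right)} = -8$ ($q{\left(y \right)} = \left(-2\right) 4 = -8$)
$\frac{1312 + 1752}{q{\left(E{\left(-4 \right)} \right)} + 615} = \frac{1312 + 1752}{-8 + 615} = \frac{3064}{607}$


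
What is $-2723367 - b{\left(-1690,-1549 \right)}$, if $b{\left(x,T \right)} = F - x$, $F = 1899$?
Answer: $-2726956$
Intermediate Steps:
$b{\left(x,T \right)} = 1899 - x$
$-2723367 - b{\left(-1690,-1549 \right)} = -2723367 - \left(1899 - -1690\right) = -2723367 - \left(1899 + 1690\right) = -2723367 - 3589 = -2726956$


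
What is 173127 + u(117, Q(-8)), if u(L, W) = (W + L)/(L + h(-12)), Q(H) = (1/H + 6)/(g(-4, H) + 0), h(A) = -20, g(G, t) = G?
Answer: 537389905/3104 ≈ 1.7313e+5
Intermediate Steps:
Q(H) = -3/2 - 1/(4*H) (Q(H) = (1/H + 6)/(-4 + 0) = (6 + 1/H)/(-4) = (6 + 1/H)*(-¼) = -3/2 - 1/(4*H))
u(L, W) = (L + W)/(-20 + L) (u(L, W) = (W + L)/(L - 20) = (L + W)/(-20 + L))
173127 + u(117, Q(-8)) = 173127 + (117 + (¼)*(-1 - 6*(-8))/(-8))/(-20 + 117) = 173127 + (117 + (¼)*(-⅛)*(-1 + 48))/97 = 173127 + (117 + (¼)*(-⅛)*47)/97 = 173127 + (117 - 47/32)/97 = 173127 + (1/97)*(3697/32) = 173127 + 3697/3104 = 537389905/3104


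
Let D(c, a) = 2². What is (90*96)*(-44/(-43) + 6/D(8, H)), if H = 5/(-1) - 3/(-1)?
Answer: 937440/43 ≈ 21801.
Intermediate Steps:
H = -2 (H = 5*(-1) - 3*(-1) = -5 + 3 = -2)
D(c, a) = 4
(90*96)*(-44/(-43) + 6/D(8, H)) = (90*96)*(-44/(-43) + 6/4) = 8640*(-44*(-1/43) + 6*(¼)) = 8640*(44/43 + 3/2) = 8640*(217/86) = 937440/43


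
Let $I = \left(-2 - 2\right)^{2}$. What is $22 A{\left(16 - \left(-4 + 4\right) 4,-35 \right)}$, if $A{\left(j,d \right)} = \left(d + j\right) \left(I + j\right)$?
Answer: $-13376$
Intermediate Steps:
$I = 16$ ($I = \left(-4\right)^{2} = 16$)
$A{\left(j,d \right)} = \left(16 + j\right) \left(d + j\right)$ ($A{\left(j,d \right)} = \left(d + j\right) \left(16 + j\right) = \left(16 + j\right) \left(d + j\right)$)
$22 A{\left(16 - \left(-4 + 4\right) 4,-35 \right)} = 22 \left(\left(16 - \left(-4 + 4\right) 4\right)^{2} + 16 \left(-35\right) + 16 \left(16 - \left(-4 + 4\right) 4\right) - 35 \left(16 - \left(-4 + 4\right) 4\right)\right) = 22 \left(\left(16 - 0 \cdot 4\right)^{2} - 560 + 16 \left(16 - 0 \cdot 4\right) - 35 \left(16 - 0 \cdot 4\right)\right) = 22 \left(\left(16 - 0\right)^{2} - 560 + 16 \left(16 - 0\right) - 35 \left(16 - 0\right)\right) = 22 \left(\left(16 + 0\right)^{2} - 560 + 16 \left(16 + 0\right) - 35 \left(16 + 0\right)\right) = 22 \left(16^{2} - 560 + 16 \cdot 16 - 560\right) = 22 \left(256 - 560 + 256 - 560\right) = 22 \left(-608\right) = -13376$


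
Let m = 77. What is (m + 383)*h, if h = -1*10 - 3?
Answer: -5980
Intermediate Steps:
h = -13 (h = -10 - 3 = -13)
(m + 383)*h = (77 + 383)*(-13) = 460*(-13) = -5980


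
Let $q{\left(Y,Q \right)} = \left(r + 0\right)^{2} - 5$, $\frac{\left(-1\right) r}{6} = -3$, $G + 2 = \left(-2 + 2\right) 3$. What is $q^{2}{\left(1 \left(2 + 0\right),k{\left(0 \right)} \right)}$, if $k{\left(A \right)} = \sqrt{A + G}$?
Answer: $101761$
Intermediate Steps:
$G = -2$ ($G = -2 + \left(-2 + 2\right) 3 = -2 + 0 \cdot 3 = -2 + 0 = -2$)
$r = 18$ ($r = \left(-6\right) \left(-3\right) = 18$)
$k{\left(A \right)} = \sqrt{-2 + A}$ ($k{\left(A \right)} = \sqrt{A - 2} = \sqrt{-2 + A}$)
$q{\left(Y,Q \right)} = 319$ ($q{\left(Y,Q \right)} = \left(18 + 0\right)^{2} - 5 = 18^{2} - 5 = 324 - 5 = 319$)
$q^{2}{\left(1 \left(2 + 0\right),k{\left(0 \right)} \right)} = 319^{2} = 101761$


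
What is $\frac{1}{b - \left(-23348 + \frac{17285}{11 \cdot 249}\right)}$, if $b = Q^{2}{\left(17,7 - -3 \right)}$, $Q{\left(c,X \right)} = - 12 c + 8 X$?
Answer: $\frac{2739}{106047751} \approx 2.5828 \cdot 10^{-5}$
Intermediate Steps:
$b = 15376$ ($b = \left(\left(-12\right) 17 + 8 \left(7 - -3\right)\right)^{2} = \left(-204 + 8 \left(7 + 3\right)\right)^{2} = \left(-204 + 8 \cdot 10\right)^{2} = \left(-204 + 80\right)^{2} = \left(-124\right)^{2} = 15376$)
$\frac{1}{b - \left(-23348 + \frac{17285}{11 \cdot 249}\right)} = \frac{1}{15376 - \left(-23348 + \frac{17285}{11 \cdot 249}\right)} = \frac{1}{15376 + \left(- \frac{17285}{2739} + 23348\right)} = \frac{1}{15376 + \frac{63932887}{2739}} = \frac{1}{\frac{106047751}{2739}} = \frac{2739}{106047751}$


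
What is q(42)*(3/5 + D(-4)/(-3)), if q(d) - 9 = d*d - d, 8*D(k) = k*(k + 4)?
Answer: 5193/5 ≈ 1038.6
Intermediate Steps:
D(k) = k*(4 + k)/8 (D(k) = (k*(k + 4))/8 = (k*(4 + k))/8 = k*(4 + k)/8)
q(d) = 9 + d² - d (q(d) = 9 + (d*d - d) = 9 + (d² - d) = 9 + d² - d)
q(42)*(3/5 + D(-4)/(-3)) = (9 + 42² - 1*42)*(3/5 + ((⅛)*(-4)*(4 - 4))/(-3)) = (9 + 1764 - 42)*(3*(⅕) + ((⅛)*(-4)*0)*(-⅓)) = 1731*(⅗ + 0*(-⅓)) = 1731*(⅗ + 0) = 1731*(⅗) = 5193/5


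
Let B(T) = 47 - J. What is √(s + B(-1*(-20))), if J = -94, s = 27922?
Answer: √28063 ≈ 167.52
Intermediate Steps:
B(T) = 141 (B(T) = 47 - 1*(-94) = 47 + 94 = 141)
√(s + B(-1*(-20))) = √(27922 + 141) = √28063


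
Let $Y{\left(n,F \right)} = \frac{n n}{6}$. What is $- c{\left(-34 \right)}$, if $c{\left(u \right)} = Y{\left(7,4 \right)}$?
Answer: $- \frac{49}{6} \approx -8.1667$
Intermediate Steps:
$Y{\left(n,F \right)} = \frac{n^{2}}{6}$ ($Y{\left(n,F \right)} = n^{2} \cdot \frac{1}{6} = \frac{n^{2}}{6}$)
$c{\left(u \right)} = \frac{49}{6}$ ($c{\left(u \right)} = \frac{7^{2}}{6} = \frac{1}{6} \cdot 49 = \frac{49}{6}$)
$- c{\left(-34 \right)} = \left(-1\right) \frac{49}{6} = - \frac{49}{6}$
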